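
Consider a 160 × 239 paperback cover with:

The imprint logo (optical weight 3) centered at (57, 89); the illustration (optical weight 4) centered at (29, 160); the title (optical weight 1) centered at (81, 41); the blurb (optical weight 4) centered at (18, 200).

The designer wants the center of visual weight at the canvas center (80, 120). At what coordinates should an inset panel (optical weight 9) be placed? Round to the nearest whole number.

With the inset panel, Σw becomes 3 + 4 + 1 + 4 + 9 = 21.
x: target moment 21×80 = 1680; current 3·57 + 4·29 + 1·81 + 4·18 = 440; the inset panel supplies 1240, so x = 1240/9 ≈ 137.78.
y: target moment 21×120 = 2520; current 3·89 + 4·160 + 1·41 + 4·200 = 1748; the inset panel supplies 772, so y = 772/9 ≈ 85.78.

(138, 86)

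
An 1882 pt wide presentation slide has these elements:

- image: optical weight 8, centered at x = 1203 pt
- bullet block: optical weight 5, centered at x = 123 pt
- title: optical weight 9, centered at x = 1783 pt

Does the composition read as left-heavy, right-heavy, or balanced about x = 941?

Σw = 8 + 5 + 9 = 22.
x-moment: 8·1203 + 5·123 + 9·1783 = 26286; centroid 26286/22 ≈ 1194.82.
1194.8 vs midline 941 → right-heavy.

right-heavy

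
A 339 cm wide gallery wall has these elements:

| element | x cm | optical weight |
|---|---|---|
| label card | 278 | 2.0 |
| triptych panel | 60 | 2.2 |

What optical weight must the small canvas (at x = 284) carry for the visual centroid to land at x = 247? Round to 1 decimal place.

Known weights sum to 2.0 + 2.2 = 4.2; their moment is 2.0·278 + 2.2·60 = 688.0.
Balance at x = 247 requires (688.0 + w·284) / (4.2 + w) = 247.
Rearranging, w·(284 − 247) = 247·4.2 − 688.0 = 349.4, so w ≈ 349.4/37 = 9.44.

w ≈ 9.4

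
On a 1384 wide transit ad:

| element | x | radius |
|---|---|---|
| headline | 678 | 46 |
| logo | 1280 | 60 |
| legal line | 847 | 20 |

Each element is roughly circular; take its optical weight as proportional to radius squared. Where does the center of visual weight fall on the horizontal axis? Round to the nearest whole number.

Weights ∝ r²: headline 46² = 2116, logo 60² = 3600, legal line 20² = 400; Σw = 6116.
Σw·x = 2116·678 + 3600·1280 + 400·847 = 6381448, so x̄ = 6381448/6116 ≈ 1043.40.

x ≈ 1043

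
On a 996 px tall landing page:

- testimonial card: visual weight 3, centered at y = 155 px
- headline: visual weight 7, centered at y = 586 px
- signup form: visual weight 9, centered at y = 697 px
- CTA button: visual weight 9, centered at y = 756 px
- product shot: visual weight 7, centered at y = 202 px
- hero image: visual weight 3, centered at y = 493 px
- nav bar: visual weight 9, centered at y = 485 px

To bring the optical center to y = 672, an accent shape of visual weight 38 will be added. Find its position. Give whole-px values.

y ≈ 848

With the accent shape, Σw becomes 3 + 7 + 9 + 9 + 7 + 3 + 9 + 38 = 85.
y: need Σw·y = 85·672 = 57120. Existing = 3·155 + 7·586 + 9·697 + 9·756 + 7·202 + 3·493 + 9·485 = 24902. Remainder 32218 / 38 ≈ 847.84.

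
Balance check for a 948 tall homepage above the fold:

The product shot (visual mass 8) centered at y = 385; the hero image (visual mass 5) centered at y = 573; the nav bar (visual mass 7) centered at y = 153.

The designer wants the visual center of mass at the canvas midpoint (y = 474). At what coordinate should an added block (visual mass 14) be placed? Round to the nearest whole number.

With the added block, Σw becomes 8 + 5 + 7 + 14 = 34.
y: need Σw·y = 34·474 = 16116. Existing = 8·385 + 5·573 + 7·153 = 7016. Remainder 9100 / 14 ≈ 650.00.

y ≈ 650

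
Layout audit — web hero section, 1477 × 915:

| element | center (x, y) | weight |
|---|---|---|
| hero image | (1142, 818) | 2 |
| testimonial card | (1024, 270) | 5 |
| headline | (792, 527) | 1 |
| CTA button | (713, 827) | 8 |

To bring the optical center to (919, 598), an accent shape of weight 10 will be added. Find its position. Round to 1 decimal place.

After adding the accent shape, total weight = 2 + 5 + 1 + 8 + 10 = 26.
x: target moment 26×919 = 23894; current 2·1142 + 5·1024 + 1·792 + 8·713 = 13900; the accent shape supplies 9994, so x = 9994/10 ≈ 999.40.
y: target moment 26×598 = 15548; current 2·818 + 5·270 + 1·527 + 8·827 = 10129; the accent shape supplies 5419, so y = 5419/10 ≈ 541.90.

(999.4, 541.9)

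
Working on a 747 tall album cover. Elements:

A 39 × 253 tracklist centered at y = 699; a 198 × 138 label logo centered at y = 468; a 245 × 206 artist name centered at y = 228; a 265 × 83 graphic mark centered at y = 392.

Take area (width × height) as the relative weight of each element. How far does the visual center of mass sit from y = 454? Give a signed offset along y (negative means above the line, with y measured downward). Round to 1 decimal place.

≈ -90.9

Areas → weights: tracklist 39·253 = 9867, label logo 198·138 = 27324, artist name 245·206 = 50470, graphic mark 265·83 = 21995; Σw = 109656.
y: (9867·699 + 27324·468 + 50470·228 + 21995·392) / 109656 = 39813865 / 109656 ≈ 363.08
Difference: 363.08 − 454 ≈ -90.92.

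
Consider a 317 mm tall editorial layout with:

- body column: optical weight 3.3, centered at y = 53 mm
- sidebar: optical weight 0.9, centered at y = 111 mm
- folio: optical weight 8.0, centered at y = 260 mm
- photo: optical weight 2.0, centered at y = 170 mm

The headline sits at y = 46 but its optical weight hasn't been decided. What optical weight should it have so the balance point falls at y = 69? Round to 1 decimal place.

w ≈ 74.6

Existing Σw = 14.2 (3.3 + 0.9 + 8.0 + 2.0); existing moment 3.3·53 + 0.9·111 + 8.0·260 + 2.0·170 = 2694.8.
For the centroid to hit 69: (2694.8 + w·46) / (14.2 + w) = 69.
So w = (69·14.2 − 2694.8)/(46 − 69) = -1715.0/-23 ≈ 74.57.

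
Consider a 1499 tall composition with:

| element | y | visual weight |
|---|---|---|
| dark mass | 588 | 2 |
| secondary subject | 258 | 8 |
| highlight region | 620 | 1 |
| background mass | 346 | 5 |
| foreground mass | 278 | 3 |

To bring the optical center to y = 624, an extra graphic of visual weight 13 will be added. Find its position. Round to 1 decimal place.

With the extra graphic, Σw becomes 2 + 8 + 1 + 5 + 3 + 13 = 32.
y: need Σw·y = 32·624 = 19968. Existing = 2·588 + 8·258 + 1·620 + 5·346 + 3·278 = 6424. Remainder 13544 / 13 ≈ 1041.85.

y ≈ 1041.8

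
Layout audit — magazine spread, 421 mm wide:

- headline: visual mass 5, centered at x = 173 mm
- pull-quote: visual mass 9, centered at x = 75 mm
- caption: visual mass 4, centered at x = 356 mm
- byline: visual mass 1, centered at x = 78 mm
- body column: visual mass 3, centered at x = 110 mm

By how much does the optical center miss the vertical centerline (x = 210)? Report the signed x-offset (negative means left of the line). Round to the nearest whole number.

Total weight = 5 + 9 + 4 + 1 + 3 = 22.
x-moment: 5·173 + 9·75 + 4·356 + 1·78 + 3·110 = 3372; centroid 3372/22 ≈ 153.27.
Difference: 153.27 − 210 ≈ -56.73.

≈ -57 mm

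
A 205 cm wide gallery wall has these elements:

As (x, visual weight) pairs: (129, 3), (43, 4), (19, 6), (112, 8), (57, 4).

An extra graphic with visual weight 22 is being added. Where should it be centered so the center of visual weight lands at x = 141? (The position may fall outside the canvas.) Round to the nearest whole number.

With the extra graphic, Σw becomes 3 + 4 + 6 + 8 + 4 + 22 = 47.
Along x: (1797 + 22·x) / 47 = 141 (existing moment 3·129 + 4·43 + 6·19 + 8·112 + 4·57 = 1797) ⇒ x = (6627 − 1797) / 22 ≈ 219.55.

x ≈ 220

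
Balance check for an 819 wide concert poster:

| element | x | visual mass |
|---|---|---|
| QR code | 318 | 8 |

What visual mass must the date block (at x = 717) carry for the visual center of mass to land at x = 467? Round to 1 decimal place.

w ≈ 4.8

The single fixed element contributes weight 8, moment 8·318 = 2544.
Balance at x = 467 requires (2544 + w·717) / (8 + w) = 467.
So w = (467·8 − 2544)/(717 − 467) = 1192/250 ≈ 4.77.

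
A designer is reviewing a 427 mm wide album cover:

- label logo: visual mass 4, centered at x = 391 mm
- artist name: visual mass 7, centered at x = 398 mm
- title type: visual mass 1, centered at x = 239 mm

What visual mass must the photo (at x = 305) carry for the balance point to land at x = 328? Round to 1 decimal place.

w ≈ 28.4

Fixed elements: Σw = 4 + 7 + 1 = 12, Σw·x = 4·391 + 7·398 + 1·239 = 4589.
For the centroid to hit 328: (4589 + w·305) / (12 + w) = 328.
Solving: w = (328·12 − 4589) / (305 − 328) = -653 / -23 ≈ 28.39.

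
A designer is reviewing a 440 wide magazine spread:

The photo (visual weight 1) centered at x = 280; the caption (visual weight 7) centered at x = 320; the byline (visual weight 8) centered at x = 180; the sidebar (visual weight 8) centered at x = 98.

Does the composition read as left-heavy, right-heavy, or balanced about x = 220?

Σw = 1 + 7 + 8 + 8 = 24.
x-moment: 1·280 + 7·320 + 8·180 + 8·98 = 4744; centroid 4744/24 ≈ 197.67.
Since 197.7 is left of 220, the composition reads left-heavy.

left-heavy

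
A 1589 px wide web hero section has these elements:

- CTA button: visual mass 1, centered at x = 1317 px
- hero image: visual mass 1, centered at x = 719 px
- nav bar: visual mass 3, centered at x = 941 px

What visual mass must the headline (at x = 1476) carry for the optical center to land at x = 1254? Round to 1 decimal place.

w ≈ 6.4

Fixed elements: Σw = 1 + 1 + 3 = 5, Σw·x = 1·1317 + 1·719 + 3·941 = 4859.
Set Σw·x/Σw = 1254: (4859 + 1476w) = 1254·(5 + w).
So w = (1254·5 − 4859)/(1476 − 1254) = 1411/222 ≈ 6.36.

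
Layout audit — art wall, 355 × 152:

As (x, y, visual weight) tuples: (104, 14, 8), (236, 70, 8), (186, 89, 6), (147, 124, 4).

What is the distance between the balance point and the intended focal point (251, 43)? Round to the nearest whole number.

≈ 84

Σw = 8 + 8 + 6 + 4 = 26.
x-moment: 8·104 + 8·236 + 6·186 + 4·147 = 4424; centroid 4424/26 ≈ 170.15.
y-moment: 8·14 + 8·70 + 6·89 + 4·124 = 1702; centroid 1702/26 ≈ 65.46.
Relative to (251, 43): Δ = (-80.85, 22.46); |Δ| = √(-80.85² + 22.46²) ≈ 83.91.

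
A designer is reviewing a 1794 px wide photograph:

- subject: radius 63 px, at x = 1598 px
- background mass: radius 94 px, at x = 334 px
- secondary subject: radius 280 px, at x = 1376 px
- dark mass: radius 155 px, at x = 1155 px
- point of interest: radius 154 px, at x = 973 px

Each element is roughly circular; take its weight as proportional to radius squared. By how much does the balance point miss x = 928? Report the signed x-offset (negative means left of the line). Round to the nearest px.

r² weights: subject 63² = 3969, background mass 94² = 8836, secondary subject 280² = 78400, dark mass 155² = 24025, point of interest 154² = 23716. Total = 138946.
Σw·x = 3969·1598 + 8836·334 + 78400·1376 + 24025·1155 + 23716·973 = 167996629, so x̄ = 167996629/138946 ≈ 1209.08.
Offset from x = 928: 1209.08 − 928 ≈ 281.08.

≈ 281 px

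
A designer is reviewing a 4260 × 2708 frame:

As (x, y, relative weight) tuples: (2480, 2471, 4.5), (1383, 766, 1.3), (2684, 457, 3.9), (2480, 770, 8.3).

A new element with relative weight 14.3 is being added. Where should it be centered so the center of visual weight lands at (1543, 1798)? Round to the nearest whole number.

(408, 2642)

After adding the new element, total weight = 4.5 + 1.3 + 3.9 + 8.3 + 14.3 = 32.3.
Along x: (44009.5 + 14.3·x) / 32.3 = 1543 (existing moment 4.5·2480 + 1.3·1383 + 3.9·2684 + 8.3·2480 = 44009.5) ⇒ x = (49838.9 − 44009.5) / 14.3 ≈ 407.65.
Along y: (20288.6 + 14.3·y) / 32.3 = 1798 (existing moment 4.5·2471 + 1.3·766 + 3.9·457 + 8.3·770 = 20288.6) ⇒ y = (58075.4 − 20288.6) / 14.3 ≈ 2642.43.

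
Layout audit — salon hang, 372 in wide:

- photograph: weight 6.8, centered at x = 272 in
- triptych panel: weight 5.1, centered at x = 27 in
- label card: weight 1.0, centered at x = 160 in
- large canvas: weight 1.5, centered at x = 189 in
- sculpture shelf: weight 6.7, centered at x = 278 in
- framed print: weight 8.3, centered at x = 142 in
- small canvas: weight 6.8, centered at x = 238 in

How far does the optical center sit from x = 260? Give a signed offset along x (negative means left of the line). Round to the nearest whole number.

Weights sum to 6.8 + 5.1 + 1.0 + 1.5 + 6.7 + 8.3 + 6.8 = 36.2.
Σw·x = 6.8·272 + 5.1·27 + 1.0·160 + 1.5·189 + 6.7·278 + 8.3·142 + 6.8·238 = 7090.4, so x̄ = 7090.4/36.2 ≈ 195.87.
Offset from x = 260: 195.87 − 260 ≈ -64.13.

≈ -64 in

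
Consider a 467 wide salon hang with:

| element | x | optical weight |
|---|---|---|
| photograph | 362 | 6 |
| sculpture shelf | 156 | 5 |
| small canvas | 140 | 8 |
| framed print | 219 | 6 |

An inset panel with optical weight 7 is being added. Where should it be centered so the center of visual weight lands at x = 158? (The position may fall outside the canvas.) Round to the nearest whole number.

After adding the inset panel, total weight = 6 + 5 + 8 + 6 + 7 = 32.
Along x: (5386 + 7·x) / 32 = 158 (existing moment 6·362 + 5·156 + 8·140 + 6·219 = 5386) ⇒ x = (5056 − 5386) / 7 ≈ -47.14.

x ≈ -47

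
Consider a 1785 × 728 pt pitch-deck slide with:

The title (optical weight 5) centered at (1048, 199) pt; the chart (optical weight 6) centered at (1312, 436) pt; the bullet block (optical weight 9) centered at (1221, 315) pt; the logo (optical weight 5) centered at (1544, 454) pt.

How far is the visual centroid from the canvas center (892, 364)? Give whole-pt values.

≈ 381 pt

Total weight = 5 + 6 + 9 + 5 = 25.
Σw·x = 5·1048 + 6·1312 + 9·1221 + 5·1544 = 31821, so x̄ = 31821/25 ≈ 1272.84.
Σw·y = 5·199 + 6·436 + 9·315 + 5·454 = 8716, so ȳ = 8716/25 ≈ 348.64.
From (892, 364): dx = 380.84, dy = -15.36, so the distance is √(dx²+dy²) ≈ 381.15.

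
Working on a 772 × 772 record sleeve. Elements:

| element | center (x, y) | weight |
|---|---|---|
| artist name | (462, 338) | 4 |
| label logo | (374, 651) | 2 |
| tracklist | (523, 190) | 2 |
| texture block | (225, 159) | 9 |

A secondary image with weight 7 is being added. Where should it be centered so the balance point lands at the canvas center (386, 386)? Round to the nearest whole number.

(514, 686)

New total weight: (4 + 2 + 2 + 9) + 7 = 24.
x: target moment 24×386 = 9264; current 4·462 + 2·374 + 2·523 + 9·225 = 5667; the secondary image supplies 3597, so x = 3597/7 ≈ 513.86.
y: target moment 24×386 = 9264; current 4·338 + 2·651 + 2·190 + 9·159 = 4465; the secondary image supplies 4799, so y = 4799/7 ≈ 685.57.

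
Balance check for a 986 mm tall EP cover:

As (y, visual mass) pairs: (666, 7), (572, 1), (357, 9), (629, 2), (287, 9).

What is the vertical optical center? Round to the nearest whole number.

Σw = 7 + 1 + 9 + 2 + 9 = 28.
y: (7·666 + 1·572 + 9·357 + 2·629 + 9·287) / 28 = 12288 / 28 ≈ 438.86

y ≈ 439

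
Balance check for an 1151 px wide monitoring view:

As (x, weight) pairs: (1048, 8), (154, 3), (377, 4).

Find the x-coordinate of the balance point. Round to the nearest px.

Weights sum to 8 + 3 + 4 = 15.
Σw·x = 8·1048 + 3·154 + 4·377 = 10354, so x̄ = 10354/15 ≈ 690.27.

x ≈ 690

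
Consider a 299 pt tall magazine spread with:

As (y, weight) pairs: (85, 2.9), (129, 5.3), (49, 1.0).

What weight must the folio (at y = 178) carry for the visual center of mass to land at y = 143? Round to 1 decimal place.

w ≈ 9.6

Fixed elements: Σw = 2.9 + 5.3 + 1.0 = 9.2, Σw·y = 2.9·85 + 5.3·129 + 1.0·49 = 979.2.
Balance at y = 143 requires (979.2 + w·178) / (9.2 + w) = 143.
Solving: w = (143·9.2 − 979.2) / (178 − 143) = 336.4 / 35 ≈ 9.61.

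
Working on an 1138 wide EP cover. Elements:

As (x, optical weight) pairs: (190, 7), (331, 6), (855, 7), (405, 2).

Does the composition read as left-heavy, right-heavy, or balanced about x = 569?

Weights sum to 7 + 6 + 7 + 2 = 22.
x: (7·190 + 6·331 + 7·855 + 2·405) / 22 = 10111 / 22 ≈ 459.59
459.6 vs midline 569 → left-heavy.

left-heavy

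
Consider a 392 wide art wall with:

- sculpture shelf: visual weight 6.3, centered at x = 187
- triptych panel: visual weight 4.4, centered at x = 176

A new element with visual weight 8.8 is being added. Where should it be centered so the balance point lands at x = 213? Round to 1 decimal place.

x ≈ 250.1

New total weight: (6.3 + 4.4) + 8.8 = 19.5.
x: need Σw·x = 19.5·213 = 4153.5. Existing = 6.3·187 + 4.4·176 = 1952.5. Remainder 2201.0 / 8.8 ≈ 250.11.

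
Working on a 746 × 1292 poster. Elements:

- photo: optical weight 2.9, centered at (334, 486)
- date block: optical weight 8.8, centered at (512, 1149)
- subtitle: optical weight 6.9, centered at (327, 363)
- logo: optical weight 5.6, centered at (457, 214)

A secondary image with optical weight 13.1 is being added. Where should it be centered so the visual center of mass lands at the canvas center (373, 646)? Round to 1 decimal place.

(276.6, 677.3)

After adding the secondary image, total weight = 2.9 + 8.8 + 6.9 + 5.6 + 13.1 = 37.3.
x: target moment 37.3×373 = 13912.9; current 2.9·334 + 8.8·512 + 6.9·327 + 5.6·457 = 10289.7; the secondary image supplies 3623.2, so x = 3623.2/13.1 ≈ 276.58.
y: target moment 37.3×646 = 24095.8; current 2.9·486 + 8.8·1149 + 6.9·363 + 5.6·214 = 15223.7; the secondary image supplies 8872.1, so y = 8872.1/13.1 ≈ 677.26.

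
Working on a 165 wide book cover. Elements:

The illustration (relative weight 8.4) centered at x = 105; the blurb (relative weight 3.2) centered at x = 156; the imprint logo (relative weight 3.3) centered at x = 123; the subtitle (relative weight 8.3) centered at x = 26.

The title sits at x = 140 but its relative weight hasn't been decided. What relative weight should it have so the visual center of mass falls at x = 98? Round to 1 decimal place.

w ≈ 6.4

Known weights sum to 8.4 + 3.2 + 3.3 + 8.3 = 23.2; their moment is 8.4·105 + 3.2·156 + 3.3·123 + 8.3·26 = 2002.9.
Set Σw·x/Σw = 98: (2002.9 + 140w) = 98·(23.2 + w).
Solving: w = (98·23.2 − 2002.9) / (140 − 98) = 270.7 / 42 ≈ 6.45.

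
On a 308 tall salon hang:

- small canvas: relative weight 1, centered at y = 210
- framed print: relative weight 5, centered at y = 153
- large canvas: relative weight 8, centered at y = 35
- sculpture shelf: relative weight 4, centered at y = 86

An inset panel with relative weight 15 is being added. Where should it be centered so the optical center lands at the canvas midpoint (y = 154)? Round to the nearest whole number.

y ≈ 232

New total weight: (1 + 5 + 8 + 4) + 15 = 33.
y: need Σw·y = 33·154 = 5082. Existing = 1·210 + 5·153 + 8·35 + 4·86 = 1599. Remainder 3483 / 15 ≈ 232.20.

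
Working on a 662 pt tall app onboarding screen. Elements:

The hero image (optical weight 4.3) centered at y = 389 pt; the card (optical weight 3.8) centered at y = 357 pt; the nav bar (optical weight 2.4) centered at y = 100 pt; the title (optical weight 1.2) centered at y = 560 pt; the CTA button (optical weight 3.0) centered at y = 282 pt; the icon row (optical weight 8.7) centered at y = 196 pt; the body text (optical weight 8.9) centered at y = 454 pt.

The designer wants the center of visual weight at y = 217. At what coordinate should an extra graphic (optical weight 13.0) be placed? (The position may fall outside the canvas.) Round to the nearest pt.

With the extra graphic, Σw becomes 4.3 + 3.8 + 2.4 + 1.2 + 3.0 + 8.7 + 8.9 + 13.0 = 45.3.
y: target moment 45.3×217 = 9830.1; current 4.3·389 + 3.8·357 + 2.4·100 + 1.2·560 + 3.0·282 + 8.7·196 + 8.9·454 = 10533.1; the extra graphic supplies -703.0, so y = -703.0/13.0 ≈ -54.08.

y ≈ -54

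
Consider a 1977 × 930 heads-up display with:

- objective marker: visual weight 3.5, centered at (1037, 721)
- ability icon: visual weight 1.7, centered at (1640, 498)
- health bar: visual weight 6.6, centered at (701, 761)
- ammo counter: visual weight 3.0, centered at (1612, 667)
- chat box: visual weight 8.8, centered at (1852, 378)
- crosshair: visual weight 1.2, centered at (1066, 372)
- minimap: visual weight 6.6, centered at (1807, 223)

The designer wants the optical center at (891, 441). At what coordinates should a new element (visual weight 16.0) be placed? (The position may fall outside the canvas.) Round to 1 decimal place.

(-196.9, 329.1)

New total weight: (3.5 + 1.7 + 6.6 + 3.0 + 8.8 + 1.2 + 6.6) + 16.0 = 47.4.
x: target moment 47.4×891 = 42233.4; current 3.5·1037 + 1.7·1640 + 6.6·701 + 3.0·1612 + 8.8·1852 + 1.2·1066 + 6.6·1807 = 45383.1; the new element supplies -3149.7, so x = -3149.7/16.0 ≈ -196.86.
y: target moment 47.4×441 = 20903.4; current 3.5·721 + 1.7·498 + 6.6·761 + 3.0·667 + 8.8·378 + 1.2·372 + 6.6·223 = 15638.3; the new element supplies 5265.1, so y = 5265.1/16.0 ≈ 329.07.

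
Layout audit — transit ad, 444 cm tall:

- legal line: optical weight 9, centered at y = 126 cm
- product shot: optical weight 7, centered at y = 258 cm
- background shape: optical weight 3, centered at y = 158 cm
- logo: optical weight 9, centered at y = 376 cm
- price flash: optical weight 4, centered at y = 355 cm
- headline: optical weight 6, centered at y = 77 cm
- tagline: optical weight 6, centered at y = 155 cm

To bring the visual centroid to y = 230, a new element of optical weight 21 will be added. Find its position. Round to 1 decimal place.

New total weight: (9 + 7 + 3 + 9 + 4 + 6 + 6) + 21 = 65.
y: target moment 65×230 = 14950; current 9·126 + 7·258 + 3·158 + 9·376 + 4·355 + 6·77 + 6·155 = 9610; the new element supplies 5340, so y = 5340/21 ≈ 254.29.

y ≈ 254.3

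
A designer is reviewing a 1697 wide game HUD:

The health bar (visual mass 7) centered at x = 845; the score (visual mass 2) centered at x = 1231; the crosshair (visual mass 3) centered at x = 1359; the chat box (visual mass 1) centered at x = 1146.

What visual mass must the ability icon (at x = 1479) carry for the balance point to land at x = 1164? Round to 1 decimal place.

w ≈ 4.9

Existing Σw = 13 (7 + 2 + 3 + 1); existing moment 7·845 + 2·1231 + 3·1359 + 1·1146 = 13600.
Balance at x = 1164 requires (13600 + w·1479) / (13 + w) = 1164.
So w = (1164·13 − 13600)/(1479 − 1164) = 1532/315 ≈ 4.86.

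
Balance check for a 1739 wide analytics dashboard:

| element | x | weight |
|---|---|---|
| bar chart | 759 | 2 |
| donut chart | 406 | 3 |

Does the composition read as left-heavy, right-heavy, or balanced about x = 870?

Total weight = 2 + 3 = 5.
Σw·x = 2·759 + 3·406 = 2736, so x̄ = 2736/5 ≈ 547.20.
Since 547.2 is left of 870, the composition reads left-heavy.

left-heavy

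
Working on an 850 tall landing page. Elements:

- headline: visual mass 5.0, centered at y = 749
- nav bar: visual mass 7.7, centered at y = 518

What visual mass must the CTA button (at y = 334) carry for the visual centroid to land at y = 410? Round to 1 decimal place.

w ≈ 33.2

Known weights sum to 5.0 + 7.7 = 12.7; their moment is 5.0·749 + 7.7·518 = 7733.6.
Set Σw·y/Σw = 410: (7733.6 + 334w) = 410·(12.7 + w).
Rearranging, w·(334 − 410) = 410·12.7 − 7733.6 = -2526.6, so w ≈ -2526.6/-76 = 33.24.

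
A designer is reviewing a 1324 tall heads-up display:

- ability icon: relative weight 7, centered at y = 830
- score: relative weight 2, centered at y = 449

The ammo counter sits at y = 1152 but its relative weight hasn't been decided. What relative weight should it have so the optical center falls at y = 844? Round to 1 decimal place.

w ≈ 2.9

Fixed elements: Σw = 7 + 2 = 9, Σw·y = 7·830 + 2·449 = 6708.
Set Σw·y/Σw = 844: (6708 + 1152w) = 844·(9 + w).
Solving: w = (844·9 − 6708) / (1152 − 844) = 888 / 308 ≈ 2.88.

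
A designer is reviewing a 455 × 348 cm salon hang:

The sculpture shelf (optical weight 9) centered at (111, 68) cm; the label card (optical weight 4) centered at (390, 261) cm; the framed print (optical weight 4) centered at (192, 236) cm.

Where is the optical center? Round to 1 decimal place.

Total weight = 9 + 4 + 4 = 17.
x: (9·111 + 4·390 + 4·192) / 17 = 3327 / 17 ≈ 195.71
y: (9·68 + 4·261 + 4·236) / 17 = 2600 / 17 ≈ 152.94

(195.7, 152.9)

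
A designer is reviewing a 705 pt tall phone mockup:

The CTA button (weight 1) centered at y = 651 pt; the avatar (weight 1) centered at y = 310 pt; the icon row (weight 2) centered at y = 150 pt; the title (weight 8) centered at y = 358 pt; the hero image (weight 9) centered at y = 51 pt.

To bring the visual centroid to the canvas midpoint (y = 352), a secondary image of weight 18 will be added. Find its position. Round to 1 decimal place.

New total weight: (1 + 1 + 2 + 8 + 9) + 18 = 39.
y: target moment 39×352 = 13728; current 1·651 + 1·310 + 2·150 + 8·358 + 9·51 = 4584; the secondary image supplies 9144, so y = 9144/18 ≈ 508.00.

y ≈ 508.0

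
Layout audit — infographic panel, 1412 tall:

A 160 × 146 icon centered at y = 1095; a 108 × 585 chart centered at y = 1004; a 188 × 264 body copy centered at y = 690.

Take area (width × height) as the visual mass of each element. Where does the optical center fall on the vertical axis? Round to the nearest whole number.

Taking area as weight: icon 160·146 = 23360, chart 108·585 = 63180, body copy 188·264 = 49632. Sum 136172.
Σw·y = 23360·1095 + 63180·1004 + 49632·690 = 123258000, so ȳ = 123258000/136172 ≈ 905.16.

y ≈ 905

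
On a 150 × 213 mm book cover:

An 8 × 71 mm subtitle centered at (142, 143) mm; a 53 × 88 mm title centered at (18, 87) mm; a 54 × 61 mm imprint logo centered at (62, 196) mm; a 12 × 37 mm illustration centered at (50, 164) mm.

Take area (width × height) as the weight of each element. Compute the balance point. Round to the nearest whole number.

(44, 134)

Areas: subtitle 8·71 = 568, title 53·88 = 4664, imprint logo 54·61 = 3294, illustration 12·37 = 444. Total weight = 8970.
Σw·x = 568·142 + 4664·18 + 3294·62 + 444·50 = 391036, so x̄ = 391036/8970 ≈ 43.59.
Σw·y = 568·143 + 4664·87 + 3294·196 + 444·164 = 1205432, so ȳ = 1205432/8970 ≈ 134.38.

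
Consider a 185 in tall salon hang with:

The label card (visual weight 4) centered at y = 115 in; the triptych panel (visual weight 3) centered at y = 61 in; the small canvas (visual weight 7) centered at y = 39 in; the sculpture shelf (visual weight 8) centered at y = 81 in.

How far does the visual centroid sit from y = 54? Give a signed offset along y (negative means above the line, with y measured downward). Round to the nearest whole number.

Weights sum to 4 + 3 + 7 + 8 = 22.
y: (4·115 + 3·61 + 7·39 + 8·81) / 22 = 1564 / 22 ≈ 71.09
Difference: 71.09 − 54 ≈ 17.09.

≈ 17 in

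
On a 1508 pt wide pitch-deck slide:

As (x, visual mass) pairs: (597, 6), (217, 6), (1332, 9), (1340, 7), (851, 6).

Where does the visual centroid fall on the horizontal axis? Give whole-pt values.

x ≈ 922

Weights sum to 6 + 6 + 9 + 7 + 6 = 34.
Σw·x = 6·597 + 6·217 + 9·1332 + 7·1340 + 6·851 = 31358, so x̄ = 31358/34 ≈ 922.29.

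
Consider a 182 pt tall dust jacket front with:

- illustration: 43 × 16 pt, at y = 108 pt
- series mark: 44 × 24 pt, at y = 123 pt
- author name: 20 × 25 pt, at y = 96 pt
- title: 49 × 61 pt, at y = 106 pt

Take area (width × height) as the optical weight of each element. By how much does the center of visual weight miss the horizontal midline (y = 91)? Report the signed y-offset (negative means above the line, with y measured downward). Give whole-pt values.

≈ 18 pt

Areas → weights: illustration 43·16 = 688, series mark 44·24 = 1056, author name 20·25 = 500, title 49·61 = 2989; Σw = 5233.
y-moment: 688·108 + 1056·123 + 500·96 + 2989·106 = 569026; centroid 569026/5233 ≈ 108.74.
Against y = 91, that's 108.74 − 91 = 17.74.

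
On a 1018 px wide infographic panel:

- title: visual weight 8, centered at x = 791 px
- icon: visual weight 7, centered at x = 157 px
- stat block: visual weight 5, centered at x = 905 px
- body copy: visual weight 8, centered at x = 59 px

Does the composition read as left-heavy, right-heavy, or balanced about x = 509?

Σw = 8 + 7 + 5 + 8 = 28.
x-moment: 8·791 + 7·157 + 5·905 + 8·59 = 12424; centroid 12424/28 ≈ 443.71.
443.7 lies left of the midline 509, so the layout is left-heavy.

left-heavy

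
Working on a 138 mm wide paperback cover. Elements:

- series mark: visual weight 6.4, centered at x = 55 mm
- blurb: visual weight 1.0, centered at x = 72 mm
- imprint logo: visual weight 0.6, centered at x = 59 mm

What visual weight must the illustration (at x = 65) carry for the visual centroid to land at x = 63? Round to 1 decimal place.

Existing Σw = 8.0 (6.4 + 1.0 + 0.6); existing moment 6.4·55 + 1.0·72 + 0.6·59 = 459.4.
Balance at x = 63 requires (459.4 + w·65) / (8.0 + w) = 63.
Rearranging, w·(65 − 63) = 63·8.0 − 459.4 = 44.6, so w ≈ 44.6/2 = 22.30.

w ≈ 22.3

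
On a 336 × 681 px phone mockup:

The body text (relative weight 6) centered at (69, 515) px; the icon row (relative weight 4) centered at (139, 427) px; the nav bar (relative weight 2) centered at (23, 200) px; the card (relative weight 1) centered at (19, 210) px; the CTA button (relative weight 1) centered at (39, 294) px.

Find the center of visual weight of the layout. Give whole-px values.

(77, 407)

Σw = 6 + 4 + 2 + 1 + 1 = 14.
x: (6·69 + 4·139 + 2·23 + 1·19 + 1·39) / 14 = 1074 / 14 ≈ 76.71
y: (6·515 + 4·427 + 2·200 + 1·210 + 1·294) / 14 = 5702 / 14 ≈ 407.29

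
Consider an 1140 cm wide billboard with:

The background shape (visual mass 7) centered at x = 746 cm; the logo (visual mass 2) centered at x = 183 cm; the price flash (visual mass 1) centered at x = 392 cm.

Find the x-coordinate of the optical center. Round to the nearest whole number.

Weights sum to 7 + 2 + 1 = 10.
Σw·x = 7·746 + 2·183 + 1·392 = 5980, so x̄ = 5980/10 ≈ 598.00.

x ≈ 598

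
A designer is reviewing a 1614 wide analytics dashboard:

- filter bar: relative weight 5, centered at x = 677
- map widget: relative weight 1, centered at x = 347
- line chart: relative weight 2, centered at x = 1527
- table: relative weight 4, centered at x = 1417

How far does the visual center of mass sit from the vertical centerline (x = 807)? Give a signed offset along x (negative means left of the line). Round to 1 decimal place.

≈ 230.8

Weights sum to 5 + 1 + 2 + 4 = 12.
Σw·x = 5·677 + 1·347 + 2·1527 + 4·1417 = 12454, so x̄ = 12454/12 ≈ 1037.83.
Against x = 807, that's 1037.83 − 807 = 230.83.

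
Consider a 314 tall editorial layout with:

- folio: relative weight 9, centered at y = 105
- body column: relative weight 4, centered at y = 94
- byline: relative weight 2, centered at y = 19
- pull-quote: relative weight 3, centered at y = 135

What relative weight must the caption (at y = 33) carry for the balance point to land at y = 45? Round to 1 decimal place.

w ≈ 79.5

Fixed elements: Σw = 9 + 4 + 2 + 3 = 18, Σw·y = 9·105 + 4·94 + 2·19 + 3·135 = 1764.
For the centroid to hit 45: (1764 + w·33) / (18 + w) = 45.
Rearranging, w·(33 − 45) = 45·18 − 1764 = -954, so w ≈ -954/-12 = 79.50.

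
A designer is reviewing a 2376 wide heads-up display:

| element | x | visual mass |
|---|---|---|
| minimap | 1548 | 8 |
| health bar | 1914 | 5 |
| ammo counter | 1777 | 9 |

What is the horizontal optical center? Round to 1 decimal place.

x ≈ 1724.9

Weights sum to 8 + 5 + 9 = 22.
x: (8·1548 + 5·1914 + 9·1777) / 22 = 37947 / 22 ≈ 1724.86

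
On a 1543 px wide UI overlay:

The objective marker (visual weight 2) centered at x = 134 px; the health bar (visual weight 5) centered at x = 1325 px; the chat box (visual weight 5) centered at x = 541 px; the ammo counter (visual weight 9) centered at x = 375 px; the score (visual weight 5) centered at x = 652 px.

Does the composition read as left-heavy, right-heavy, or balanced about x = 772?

Σw = 2 + 5 + 5 + 9 + 5 = 26.
Σw·x = 2·134 + 5·1325 + 5·541 + 9·375 + 5·652 = 16233, so x̄ = 16233/26 ≈ 624.35.
624.3 lies left of the midline 772, so the layout is left-heavy.

left-heavy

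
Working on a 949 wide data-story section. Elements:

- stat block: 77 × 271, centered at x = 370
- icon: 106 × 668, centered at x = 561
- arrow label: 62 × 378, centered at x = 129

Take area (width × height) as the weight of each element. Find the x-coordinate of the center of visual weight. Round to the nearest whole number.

Taking area as weight: stat block 77·271 = 20867, icon 106·668 = 70808, arrow label 62·378 = 23436. Sum 115111.
Σw·x = 20867·370 + 70808·561 + 23436·129 = 50467322, so x̄ = 50467322/115111 ≈ 438.42.

x ≈ 438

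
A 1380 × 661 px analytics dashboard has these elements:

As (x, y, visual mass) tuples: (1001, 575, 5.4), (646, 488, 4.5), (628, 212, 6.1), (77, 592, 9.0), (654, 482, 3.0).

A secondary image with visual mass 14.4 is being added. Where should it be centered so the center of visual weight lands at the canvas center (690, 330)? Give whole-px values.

(1004, 43)

After adding the secondary image, total weight = 5.4 + 4.5 + 6.1 + 9.0 + 3.0 + 14.4 = 42.4.
Along x: (14798.2 + 14.4·x) / 42.4 = 690 (existing moment 5.4·1001 + 4.5·646 + 6.1·628 + 9.0·77 + 3.0·654 = 14798.2) ⇒ x = (29256.0 − 14798.2) / 14.4 ≈ 1004.01.
Along y: (13368.2 + 14.4·y) / 42.4 = 330 (existing moment 5.4·575 + 4.5·488 + 6.1·212 + 9.0·592 + 3.0·482 = 13368.2) ⇒ y = (13992.0 − 13368.2) / 14.4 ≈ 43.32.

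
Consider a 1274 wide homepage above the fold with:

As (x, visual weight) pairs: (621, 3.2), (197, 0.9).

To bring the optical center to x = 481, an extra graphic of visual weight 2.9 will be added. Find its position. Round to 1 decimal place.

After adding the extra graphic, total weight = 3.2 + 0.9 + 2.9 = 7.0.
x: target moment 7.0×481 = 3367.0; current 3.2·621 + 0.9·197 = 2164.5; the extra graphic supplies 1202.5, so x = 1202.5/2.9 ≈ 414.66.

x ≈ 414.7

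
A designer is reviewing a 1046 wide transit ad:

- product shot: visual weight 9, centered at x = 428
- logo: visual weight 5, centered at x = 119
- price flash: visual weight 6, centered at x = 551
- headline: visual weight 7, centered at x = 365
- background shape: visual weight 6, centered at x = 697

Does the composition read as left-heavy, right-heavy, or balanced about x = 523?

Weights sum to 9 + 5 + 6 + 7 + 6 = 33.
x: (9·428 + 5·119 + 6·551 + 7·365 + 6·697) / 33 = 14490 / 33 ≈ 439.09
Since 439.1 is left of 523, the composition reads left-heavy.

left-heavy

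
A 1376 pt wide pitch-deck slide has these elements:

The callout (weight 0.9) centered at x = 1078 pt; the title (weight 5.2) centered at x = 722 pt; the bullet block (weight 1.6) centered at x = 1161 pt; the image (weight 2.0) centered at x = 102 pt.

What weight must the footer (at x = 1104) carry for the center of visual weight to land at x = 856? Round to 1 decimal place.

Existing Σw = 9.7 (0.9 + 5.2 + 1.6 + 2.0); existing moment 0.9·1078 + 5.2·722 + 1.6·1161 + 2.0·102 = 6786.2.
For the centroid to hit 856: (6786.2 + w·1104) / (9.7 + w) = 856.
Rearranging, w·(1104 − 856) = 856·9.7 − 6786.2 = 1517.0, so w ≈ 1517.0/248 = 6.12.

w ≈ 6.1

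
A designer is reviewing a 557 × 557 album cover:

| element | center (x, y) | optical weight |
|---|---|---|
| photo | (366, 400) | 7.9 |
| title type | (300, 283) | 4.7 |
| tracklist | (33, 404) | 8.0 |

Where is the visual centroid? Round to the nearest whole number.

(222, 375)

Σw = 7.9 + 4.7 + 8.0 = 20.6.
x: (7.9·366 + 4.7·300 + 8.0·33) / 20.6 = 4565.4 / 20.6 ≈ 221.62
y: (7.9·400 + 4.7·283 + 8.0·404) / 20.6 = 7722.1 / 20.6 ≈ 374.86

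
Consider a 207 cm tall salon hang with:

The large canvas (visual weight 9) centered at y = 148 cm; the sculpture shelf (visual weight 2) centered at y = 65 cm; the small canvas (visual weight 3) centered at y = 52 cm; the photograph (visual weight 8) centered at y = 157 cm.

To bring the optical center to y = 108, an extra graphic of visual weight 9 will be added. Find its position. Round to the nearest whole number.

New total weight: (9 + 2 + 3 + 8) + 9 = 31.
y: need Σw·y = 31·108 = 3348. Existing = 9·148 + 2·65 + 3·52 + 8·157 = 2874. Remainder 474 / 9 ≈ 52.67.

y ≈ 53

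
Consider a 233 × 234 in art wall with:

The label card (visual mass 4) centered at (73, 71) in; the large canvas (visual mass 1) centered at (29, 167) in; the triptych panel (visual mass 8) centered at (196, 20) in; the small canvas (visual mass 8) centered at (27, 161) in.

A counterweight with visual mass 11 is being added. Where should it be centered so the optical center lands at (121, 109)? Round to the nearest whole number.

After adding the counterweight, total weight = 4 + 1 + 8 + 8 + 11 = 32.
x: need Σw·x = 32·121 = 3872. Existing = 4·73 + 1·29 + 8·196 + 8·27 = 2105. Remainder 1767 / 11 ≈ 160.64.
y: need Σw·y = 32·109 = 3488. Existing = 4·71 + 1·167 + 8·20 + 8·161 = 1899. Remainder 1589 / 11 ≈ 144.45.

(161, 144)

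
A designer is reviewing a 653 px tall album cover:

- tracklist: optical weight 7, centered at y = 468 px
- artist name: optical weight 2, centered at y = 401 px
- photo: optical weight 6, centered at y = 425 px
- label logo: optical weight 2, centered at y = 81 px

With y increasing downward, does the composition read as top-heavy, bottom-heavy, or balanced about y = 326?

bottom-heavy

Total weight = 7 + 2 + 6 + 2 = 17.
y-moment: 7·468 + 2·401 + 6·425 + 2·81 = 6790; centroid 6790/17 ≈ 399.41.
Since 399.4 is below (larger y than) 326, the composition reads bottom-heavy.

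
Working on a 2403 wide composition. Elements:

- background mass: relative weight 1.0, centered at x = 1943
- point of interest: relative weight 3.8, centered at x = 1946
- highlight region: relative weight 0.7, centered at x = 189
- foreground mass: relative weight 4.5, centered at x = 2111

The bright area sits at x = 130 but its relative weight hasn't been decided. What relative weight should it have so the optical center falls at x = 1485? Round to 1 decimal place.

w ≈ 3.0

Known weights sum to 1.0 + 3.8 + 0.7 + 4.5 = 10.0; their moment is 1.0·1943 + 3.8·1946 + 0.7·189 + 4.5·2111 = 18969.6.
Balance at x = 1485 requires (18969.6 + w·130) / (10.0 + w) = 1485.
Rearranging, w·(130 − 1485) = 1485·10.0 − 18969.6 = -4119.6, so w ≈ -4119.6/-1355 = 3.04.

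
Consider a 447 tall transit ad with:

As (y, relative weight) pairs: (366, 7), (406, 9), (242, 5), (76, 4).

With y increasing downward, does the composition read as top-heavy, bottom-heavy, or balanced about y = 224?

bottom-heavy

Total weight = 7 + 9 + 5 + 4 = 25.
y-moment: 7·366 + 9·406 + 5·242 + 4·76 = 7730; centroid 7730/25 ≈ 309.20.
309.2 lies below (larger y than) the midline 224, so the layout is bottom-heavy.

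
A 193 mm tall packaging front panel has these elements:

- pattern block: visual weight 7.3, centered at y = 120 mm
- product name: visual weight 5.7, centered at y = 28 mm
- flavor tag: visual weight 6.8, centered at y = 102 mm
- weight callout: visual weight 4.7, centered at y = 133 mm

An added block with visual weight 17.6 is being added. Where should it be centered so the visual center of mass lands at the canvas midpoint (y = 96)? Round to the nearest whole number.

After adding the added block, total weight = 7.3 + 5.7 + 6.8 + 4.7 + 17.6 = 42.1.
y: need Σw·y = 42.1·96 = 4041.6. Existing = 7.3·120 + 5.7·28 + 6.8·102 + 4.7·133 = 2354.3. Remainder 1687.3 / 17.6 ≈ 95.87.

y ≈ 96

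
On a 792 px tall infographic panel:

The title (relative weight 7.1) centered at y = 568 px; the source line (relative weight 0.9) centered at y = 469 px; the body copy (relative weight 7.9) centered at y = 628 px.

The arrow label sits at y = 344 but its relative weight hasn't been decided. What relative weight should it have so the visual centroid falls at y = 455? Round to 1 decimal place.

w ≈ 19.7

Known weights sum to 7.1 + 0.9 + 7.9 = 15.9; their moment is 7.1·568 + 0.9·469 + 7.9·628 = 9416.1.
Balance at y = 455 requires (9416.1 + w·344) / (15.9 + w) = 455.
Solving: w = (455·15.9 − 9416.1) / (344 − 455) = -2181.6 / -111 ≈ 19.65.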